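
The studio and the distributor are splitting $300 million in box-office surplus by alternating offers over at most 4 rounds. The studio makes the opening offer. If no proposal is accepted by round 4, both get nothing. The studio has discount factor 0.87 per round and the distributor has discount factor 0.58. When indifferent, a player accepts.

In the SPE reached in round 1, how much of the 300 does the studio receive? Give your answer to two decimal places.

189.58

By backward induction:
Round 4 (the distributor proposes): the studio will accept anything ≥ 0, so the distributor offers 0 and keeps 300.
Round 3 (the studio proposes): the distributor can get 300 next round, worth 0.58 × 300 = 174 now, so the studio offers 174, keeping 126.
Round 2 (the distributor proposes): the studio can get 126 next round, worth 0.87 × 126 = 109.62 now; the distributor offers that and keeps 190.38.
Round 1 (the studio proposes): the distributor can get 190.38 next round, worth 0.58 × 190.38 = 110.4204 now, so the studio offers 110.4204, keeping 189.5796.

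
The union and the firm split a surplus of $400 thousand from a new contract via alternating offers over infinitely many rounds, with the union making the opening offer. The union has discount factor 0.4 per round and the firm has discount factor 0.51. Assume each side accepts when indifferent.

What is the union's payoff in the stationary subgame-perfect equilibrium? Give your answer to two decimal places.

When the union proposes, the firm accepts any offer worth at least 0.51 times what the firm would get by proposing next round; and vice versa.
This gives x = 400 − 0.51y and y = 400 − 0.4x, where x and y are each side's share when it proposes.
Hence (1 − 0.51·0.4)x = 400(1 − 0.51), i.e. 0.796·x = 196.
x ≈ 246.2312; the firm's share is 400 − x ≈ 153.7688.

246.23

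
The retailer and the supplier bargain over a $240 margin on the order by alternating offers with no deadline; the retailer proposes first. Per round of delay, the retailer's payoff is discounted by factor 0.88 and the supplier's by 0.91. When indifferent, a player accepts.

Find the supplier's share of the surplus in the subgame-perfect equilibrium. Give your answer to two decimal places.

Let x be the retailer's share when the retailer proposes and y be the supplier's share when the supplier proposes.
The supplier accepts iff offered ≥ 0.91·y, so x = 240 − 0.91y. Symmetrically y = 240 − 0.88x.
Substituting: x = 240 − 0.91(240 − 0.88x), giving x(1 − 0.88·0.91) = 240(1 − 0.91).
So x = 240 × 0.09 / 0.1992 ≈ 108.4337, and the supplier receives 240 − x ≈ 131.5663.

131.57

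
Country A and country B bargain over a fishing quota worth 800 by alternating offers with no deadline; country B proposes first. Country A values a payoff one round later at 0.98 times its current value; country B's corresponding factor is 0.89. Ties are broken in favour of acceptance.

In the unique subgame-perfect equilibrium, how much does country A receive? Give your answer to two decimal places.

When country B proposes, country A accepts any offer worth at least 0.98 times what country A would get by proposing next round; and vice versa.
This gives x = 800 − 0.98y and y = 800 − 0.89x, where x and y are each side's share when it proposes.
Hence (1 − 0.98·0.89)x = 800(1 − 0.98), i.e. 0.1278·x = 16.
x ≈ 125.1956; country A's share is 800 − x ≈ 674.8044.

674.80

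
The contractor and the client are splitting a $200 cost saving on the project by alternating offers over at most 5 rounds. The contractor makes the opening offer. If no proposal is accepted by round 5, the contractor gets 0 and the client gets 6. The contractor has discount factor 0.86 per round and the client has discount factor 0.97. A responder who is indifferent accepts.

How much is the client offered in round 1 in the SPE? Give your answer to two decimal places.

53.99

Solve by backward induction from round 5.
Round 5 (the contractor proposes): the client gets 6 if talks fail, so the contractor offers 6 and keeps 194.
Round 4 (the client proposes): the contractor can get 194 next round, worth 0.86 × 194 = 166.84 now. The client offers 166.84 and keeps 200 − 166.84 = 33.16.
Round 3 (the contractor proposes): the client can get 33.16 next round, worth 0.97 × 33.16 = 32.1652 now; the contractor offers that and keeps 167.8348.
Round 2 (the client proposes): the contractor can get 167.8348 next round, worth 0.86 × 167.8348 = 144.337928 now. The client offers 144.337928 and keeps 200 − 144.337928 = 55.662072.
Round 1 (the contractor proposes): the client can get 55.662072 next round, worth 0.97 × 55.662072 = 53.99220984 now, so the contractor offers 53.99220984, keeping 146.00779016.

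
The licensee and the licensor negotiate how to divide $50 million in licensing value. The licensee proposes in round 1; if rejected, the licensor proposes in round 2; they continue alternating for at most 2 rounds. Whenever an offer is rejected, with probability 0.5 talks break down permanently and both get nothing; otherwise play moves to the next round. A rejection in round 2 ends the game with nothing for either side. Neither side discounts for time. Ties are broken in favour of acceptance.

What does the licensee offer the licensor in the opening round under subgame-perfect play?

25

Round 2 (the licensor proposes): the licensee will accept anything ≥ 0, so the licensor offers 0 and keeps 50.
Round 1 (the licensee proposes): rejecting gives the licensor an expected 0.5 × 50 = 25. The licensee offers 25 and keeps 50 − 25 = 25.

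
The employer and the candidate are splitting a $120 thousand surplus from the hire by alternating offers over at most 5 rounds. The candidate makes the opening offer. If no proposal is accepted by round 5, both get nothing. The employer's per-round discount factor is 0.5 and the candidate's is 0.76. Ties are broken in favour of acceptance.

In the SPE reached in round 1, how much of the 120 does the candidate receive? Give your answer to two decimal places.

Solve by backward induction from round 5.
Round 5 (the candidate proposes): the employer will accept anything ≥ 0, so the candidate offers 0 and keeps 120.
Round 4 (the employer proposes): the candidate can get 120 next round, worth 0.76 × 120 = 91.2 now; the employer offers that and keeps 28.8.
Round 3 (the candidate proposes): the employer can get 28.8 next round, worth 0.5 × 28.8 = 14.4 now; the candidate offers that and keeps 105.6.
Round 2 (the employer proposes): the candidate can get 105.6 next round, worth 0.76 × 105.6 = 80.256 now, so the employer offers 80.256, keeping 39.744.
Round 1 (the candidate proposes): the employer can get 39.744 next round, worth 0.5 × 39.744 = 19.872 now. The candidate offers 19.872 and keeps 120 − 19.872 = 100.128.

100.13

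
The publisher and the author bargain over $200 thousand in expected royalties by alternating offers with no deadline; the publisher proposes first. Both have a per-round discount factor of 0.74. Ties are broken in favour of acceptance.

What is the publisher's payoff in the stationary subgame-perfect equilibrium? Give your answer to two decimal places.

114.94

In a stationary SPE each proposer offers the other exactly their discounted continuation value.
If the publisher keeps x when proposing and the author keeps y when proposing, then x = 200 − 0.74y and y = 200 − 0.74x.
Solving: x = 200(1 − 0.74) / (1 − 0.74·0.74) = 52 / 0.4524 ≈ 114.9425.
The author gets 200 − 114.9425 ≈ 85.0575.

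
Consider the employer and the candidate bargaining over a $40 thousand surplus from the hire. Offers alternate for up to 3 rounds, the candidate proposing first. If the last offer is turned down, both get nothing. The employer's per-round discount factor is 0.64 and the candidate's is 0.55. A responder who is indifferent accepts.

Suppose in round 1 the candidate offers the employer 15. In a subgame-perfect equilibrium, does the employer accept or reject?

Accept

Round 3 (the candidate proposes): rejection yields 0 for the employer; the candidate offers 0 and keeps 40.
Round 2 (the employer proposes): the candidate can get 40 next round, worth 0.55 × 40 = 22 now, so the employer offers 22, keeping 18.
So by rejecting in round 1, the employer gets 18 next round, worth 0.64 × 18 = 11.52 now.
Offer 15 ≥ 11.52, so the employer accepts.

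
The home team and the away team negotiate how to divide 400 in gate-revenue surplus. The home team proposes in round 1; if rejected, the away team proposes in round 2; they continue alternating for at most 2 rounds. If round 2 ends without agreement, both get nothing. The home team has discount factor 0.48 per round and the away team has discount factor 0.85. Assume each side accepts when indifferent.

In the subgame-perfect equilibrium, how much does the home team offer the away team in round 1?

340

Round 2 (the away team proposes): rejection yields 0 for the home team; the away team offers 0 and keeps 400.
Round 1 (the home team proposes): the away team can get 400 next round, worth 0.85 × 400 = 340 now. The home team offers 340 and keeps 400 − 340 = 60.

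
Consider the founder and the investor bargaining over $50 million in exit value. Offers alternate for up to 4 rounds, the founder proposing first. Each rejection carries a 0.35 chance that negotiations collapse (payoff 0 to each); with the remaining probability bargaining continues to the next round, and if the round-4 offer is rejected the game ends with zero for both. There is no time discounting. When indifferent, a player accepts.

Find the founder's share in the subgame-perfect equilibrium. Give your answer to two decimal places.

24.89

Round 4 (the investor proposes): the founder will accept anything ≥ 0, so the investor offers 0 and keeps 50.
Round 3 (the founder proposes): rejecting gives the investor an expected 0.65 × 50 = 32.5. The founder offers 32.5 and keeps 50 − 32.5 = 17.5.
Round 2 (the investor proposes): rejecting gives the founder an expected 0.65 × 17.5 = 11.375; the investor offers that and keeps 38.625.
Round 1 (the founder proposes): rejecting gives the investor an expected 0.65 × 38.625 = 25.10625; the founder offers that and keeps 24.89375.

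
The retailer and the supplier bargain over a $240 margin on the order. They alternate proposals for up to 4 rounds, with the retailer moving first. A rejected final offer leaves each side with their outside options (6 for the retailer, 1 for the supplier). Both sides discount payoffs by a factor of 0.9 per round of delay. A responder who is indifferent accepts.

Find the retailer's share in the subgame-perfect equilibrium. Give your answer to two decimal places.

Round 4 (the supplier proposes): the retailer gets 6 if talks fail, so the supplier offers 6 and keeps 234.
Round 3 (the retailer proposes): the supplier can get 234 next round, worth 0.9 × 234 = 210.6 now. The retailer offers 210.6 and keeps 240 − 210.6 = 29.4.
Round 2 (the supplier proposes): the retailer can get 29.4 next round, worth 0.9 × 29.4 = 26.46 now; the supplier offers that and keeps 213.54.
Round 1 (the retailer proposes): the supplier can get 213.54 next round, worth 0.9 × 213.54 = 192.186 now. The retailer offers 192.186 and keeps 240 − 192.186 = 47.814.

47.81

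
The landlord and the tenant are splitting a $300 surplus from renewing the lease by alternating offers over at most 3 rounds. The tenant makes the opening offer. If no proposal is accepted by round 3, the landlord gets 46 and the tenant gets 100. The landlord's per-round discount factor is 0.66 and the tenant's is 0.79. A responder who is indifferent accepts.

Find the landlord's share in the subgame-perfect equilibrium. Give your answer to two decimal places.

Round 3 (the tenant proposes): the landlord gets 46 if talks fail, so the tenant offers 46 and keeps 254.
Round 2 (the landlord proposes): the tenant can get 254 next round, worth 0.79 × 254 = 200.66 now; the landlord offers that and keeps 99.34.
Round 1 (the tenant proposes): the landlord can get 99.34 next round, worth 0.66 × 99.34 = 65.5644 now; the tenant offers that and keeps 234.4356.

65.56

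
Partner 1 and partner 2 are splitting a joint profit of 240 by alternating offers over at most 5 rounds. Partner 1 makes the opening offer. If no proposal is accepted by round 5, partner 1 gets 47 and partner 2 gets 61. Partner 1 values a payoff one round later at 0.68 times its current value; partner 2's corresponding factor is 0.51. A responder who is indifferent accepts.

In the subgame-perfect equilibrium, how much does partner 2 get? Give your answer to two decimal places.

60.09

Solve by backward induction from round 5.
Round 5 (partner 1 proposes): partner 2 gets 61 if talks fail, so partner 1 offers 61 and keeps 179.
Round 4 (partner 2 proposes): partner 1 can get 179 next round, worth 0.68 × 179 = 121.72 now, so partner 2 offers 121.72, keeping 118.28.
Round 3 (partner 1 proposes): partner 2 can get 118.28 next round, worth 0.51 × 118.28 = 60.3228 now. Partner 1 offers 60.3228 and keeps 240 − 60.3228 = 179.6772.
Round 2 (partner 2 proposes): partner 1 can get 179.6772 next round, worth 0.68 × 179.6772 = 122.180496 now. Partner 2 offers 122.180496 and keeps 240 − 122.180496 = 117.819504.
Round 1 (partner 1 proposes): partner 2 can get 117.819504 next round, worth 0.51 × 117.819504 = 60.08794704 now; partner 1 offers that and keeps 179.91205296.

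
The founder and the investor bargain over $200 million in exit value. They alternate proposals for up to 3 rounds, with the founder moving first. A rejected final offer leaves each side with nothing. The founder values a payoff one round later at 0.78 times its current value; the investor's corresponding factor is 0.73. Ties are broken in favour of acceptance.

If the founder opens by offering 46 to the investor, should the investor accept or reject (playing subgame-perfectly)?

Accept

Round 3 (the founder proposes): rejection yields 0 for the investor; the founder offers 0 and keeps 200.
Round 2 (the investor proposes): the founder can get 200 next round, worth 0.78 × 200 = 156 now. The investor offers 156 and keeps 200 − 156 = 44.
So by rejecting in round 1, the investor gets 44 next round, worth 0.73 × 44 = 32.12 now.
Offer 46 ≥ 32.12, so the investor accepts.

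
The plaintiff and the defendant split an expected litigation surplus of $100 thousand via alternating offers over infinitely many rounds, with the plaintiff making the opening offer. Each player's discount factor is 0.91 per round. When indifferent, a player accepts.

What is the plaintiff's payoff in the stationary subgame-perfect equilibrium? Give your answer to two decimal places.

In a stationary SPE each proposer offers the other exactly their discounted continuation value.
If the plaintiff keeps x when proposing and the defendant keeps y when proposing, then x = 100 − 0.91y and y = 100 − 0.91x.
Solving: x = 100(1 − 0.91) / (1 − 0.91·0.91) = 9 / 0.1719 ≈ 52.3560.
The defendant gets 100 − 52.3560 ≈ 47.6440.

52.36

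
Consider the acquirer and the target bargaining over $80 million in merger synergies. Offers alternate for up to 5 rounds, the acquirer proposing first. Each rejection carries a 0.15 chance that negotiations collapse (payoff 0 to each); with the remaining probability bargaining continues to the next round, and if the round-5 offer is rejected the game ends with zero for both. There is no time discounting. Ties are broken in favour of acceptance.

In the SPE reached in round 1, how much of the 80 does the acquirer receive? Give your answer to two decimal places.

By backward induction:
Round 5 (the acquirer proposes): rejection yields 0 for the target; the acquirer offers 0 and keeps 80.
Round 4 (the target proposes): rejecting gives the acquirer an expected 0.85 × 80 = 68, so the target offers 68, keeping 12.
Round 3 (the acquirer proposes): rejecting gives the target an expected 0.85 × 12 = 10.2; the acquirer offers that and keeps 69.8.
Round 2 (the target proposes): rejecting gives the acquirer an expected 0.85 × 69.8 = 59.33; the target offers that and keeps 20.67.
Round 1 (the acquirer proposes): rejecting gives the target an expected 0.85 × 20.67 = 17.5695; the acquirer offers that and keeps 62.4305.

62.43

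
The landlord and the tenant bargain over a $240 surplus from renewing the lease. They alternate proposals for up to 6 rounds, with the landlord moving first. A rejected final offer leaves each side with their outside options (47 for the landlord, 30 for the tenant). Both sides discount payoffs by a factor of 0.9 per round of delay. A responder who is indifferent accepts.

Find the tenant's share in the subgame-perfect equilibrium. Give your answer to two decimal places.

153.06

Work backward from the last round.
Round 6 (the tenant proposes): the landlord gets 47 if talks fail, so the tenant offers 47 and keeps 193.
Round 5 (the landlord proposes): the tenant can get 193 next round, worth 0.9 × 193 = 173.7 now. The landlord offers 173.7 and keeps 240 − 173.7 = 66.3.
Round 4 (the tenant proposes): the landlord can get 66.3 next round, worth 0.9 × 66.3 = 59.67 now; the tenant offers that and keeps 180.33.
Round 3 (the landlord proposes): the tenant can get 180.33 next round, worth 0.9 × 180.33 = 162.297 now. The landlord offers 162.297 and keeps 240 − 162.297 = 77.703.
Round 2 (the tenant proposes): the landlord can get 77.703 next round, worth 0.9 × 77.703 = 69.9327 now. The tenant offers 69.9327 and keeps 240 − 69.9327 = 170.0673.
Round 1 (the landlord proposes): the tenant can get 170.0673 next round, worth 0.9 × 170.0673 = 153.06057 now; the landlord offers that and keeps 86.93943.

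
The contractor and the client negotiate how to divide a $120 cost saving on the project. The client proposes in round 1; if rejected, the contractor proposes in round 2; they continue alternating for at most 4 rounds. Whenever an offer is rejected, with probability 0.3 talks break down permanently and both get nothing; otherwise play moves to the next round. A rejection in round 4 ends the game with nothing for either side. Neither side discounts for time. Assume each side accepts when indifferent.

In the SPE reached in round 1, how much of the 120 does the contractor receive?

66.36

By backward induction:
Round 4 (the contractor proposes): rejection yields 0 for the client; the contractor offers 0 and keeps 120.
Round 3 (the client proposes): rejecting gives the contractor an expected 0.7 × 120 = 84; the client offers that and keeps 36.
Round 2 (the contractor proposes): rejecting gives the client an expected 0.7 × 36 = 25.2. The contractor offers 25.2 and keeps 120 − 25.2 = 94.8.
Round 1 (the client proposes): rejecting gives the contractor an expected 0.7 × 94.8 = 66.36, so the client offers 66.36, keeping 53.64.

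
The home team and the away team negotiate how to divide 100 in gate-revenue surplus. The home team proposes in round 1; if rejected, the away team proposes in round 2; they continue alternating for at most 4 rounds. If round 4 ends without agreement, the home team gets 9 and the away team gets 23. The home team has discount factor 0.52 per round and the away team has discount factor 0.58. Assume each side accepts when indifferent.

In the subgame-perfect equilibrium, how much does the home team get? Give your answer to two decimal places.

By backward induction:
Round 4 (the away team proposes): the home team gets 9 if talks fail, so the away team offers 9 and keeps 91.
Round 3 (the home team proposes): the away team can get 91 next round, worth 0.58 × 91 = 52.78 now, so the home team offers 52.78, keeping 47.22.
Round 2 (the away team proposes): the home team can get 47.22 next round, worth 0.52 × 47.22 = 24.5544 now. The away team offers 24.5544 and keeps 100 − 24.5544 = 75.4456.
Round 1 (the home team proposes): the away team can get 75.4456 next round, worth 0.58 × 75.4456 = 43.758448 now, so the home team offers 43.758448, keeping 56.241552.

56.24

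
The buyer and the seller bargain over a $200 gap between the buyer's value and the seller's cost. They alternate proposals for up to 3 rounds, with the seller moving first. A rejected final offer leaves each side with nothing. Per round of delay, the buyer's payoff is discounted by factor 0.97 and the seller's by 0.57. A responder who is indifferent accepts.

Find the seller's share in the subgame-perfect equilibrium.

116.58

Round 3 (the seller proposes): rejection yields 0 for the buyer; the seller offers 0 and keeps 200.
Round 2 (the buyer proposes): the seller can get 200 next round, worth 0.57 × 200 = 114 now. The buyer offers 114 and keeps 200 − 114 = 86.
Round 1 (the seller proposes): the buyer can get 86 next round, worth 0.97 × 86 = 83.42 now; the seller offers that and keeps 116.58.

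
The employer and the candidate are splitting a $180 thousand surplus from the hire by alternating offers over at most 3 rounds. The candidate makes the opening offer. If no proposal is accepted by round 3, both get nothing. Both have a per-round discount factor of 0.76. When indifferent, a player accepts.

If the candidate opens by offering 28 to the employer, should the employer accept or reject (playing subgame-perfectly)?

Round 3 (the candidate proposes): rejection yields 0 for the employer; the candidate offers 0 and keeps 180.
Round 2 (the employer proposes): the candidate can get 180 next round, worth 0.76 × 180 = 136.8 now; the employer offers that and keeps 43.2.
So by rejecting in round 1, the employer gets 43.2 next round, worth 0.76 × 43.2 = 32.832 now.
Offer 28 < 32.832, so the employer rejects.

Reject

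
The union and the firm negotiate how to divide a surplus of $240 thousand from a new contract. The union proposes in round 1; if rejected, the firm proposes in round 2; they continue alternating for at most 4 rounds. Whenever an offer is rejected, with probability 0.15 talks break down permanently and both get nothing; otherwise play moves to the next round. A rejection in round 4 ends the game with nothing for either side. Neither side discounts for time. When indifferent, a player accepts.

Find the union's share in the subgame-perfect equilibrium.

Round 4 (the firm proposes): rejection yields 0 for the union; the firm offers 0 and keeps 240.
Round 3 (the union proposes): rejecting gives the firm an expected 0.85 × 240 = 204, so the union offers 204, keeping 36.
Round 2 (the firm proposes): rejecting gives the union an expected 0.85 × 36 = 30.6; the firm offers that and keeps 209.4.
Round 1 (the union proposes): rejecting gives the firm an expected 0.85 × 209.4 = 177.99. The union offers 177.99 and keeps 240 − 177.99 = 62.01.

62.01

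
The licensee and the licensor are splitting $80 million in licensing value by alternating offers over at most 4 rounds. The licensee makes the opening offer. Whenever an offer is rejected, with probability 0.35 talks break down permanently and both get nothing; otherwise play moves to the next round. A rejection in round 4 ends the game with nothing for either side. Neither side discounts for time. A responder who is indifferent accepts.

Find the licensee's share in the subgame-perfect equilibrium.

39.83

By backward induction:
Round 4 (the licensor proposes): the licensee will accept anything ≥ 0, so the licensor offers 0 and keeps 80.
Round 3 (the licensee proposes): rejecting gives the licensor an expected 0.65 × 80 = 52. The licensee offers 52 and keeps 80 − 52 = 28.
Round 2 (the licensor proposes): rejecting gives the licensee an expected 0.65 × 28 = 18.2; the licensor offers that and keeps 61.8.
Round 1 (the licensee proposes): rejecting gives the licensor an expected 0.65 × 61.8 = 40.17, so the licensee offers 40.17, keeping 39.83.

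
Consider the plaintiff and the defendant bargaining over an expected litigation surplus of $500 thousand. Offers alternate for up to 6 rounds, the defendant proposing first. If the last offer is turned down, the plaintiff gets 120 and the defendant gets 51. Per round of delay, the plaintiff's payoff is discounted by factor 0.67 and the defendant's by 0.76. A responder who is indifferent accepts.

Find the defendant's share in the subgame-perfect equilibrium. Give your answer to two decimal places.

300.66

Round 6 (the plaintiff proposes): the defendant gets 51 if talks fail, so the plaintiff offers 51 and keeps 449.
Round 5 (the defendant proposes): the plaintiff can get 449 next round, worth 0.67 × 449 = 300.83 now. The defendant offers 300.83 and keeps 500 − 300.83 = 199.17.
Round 4 (the plaintiff proposes): the defendant can get 199.17 next round, worth 0.76 × 199.17 = 151.3692 now, so the plaintiff offers 151.3692, keeping 348.6308.
Round 3 (the defendant proposes): the plaintiff can get 348.6308 next round, worth 0.67 × 348.6308 = 233.582636 now; the defendant offers that and keeps 266.417364.
Round 2 (the plaintiff proposes): the defendant can get 266.417364 next round, worth 0.76 × 266.417364 = 202.47719664 now. The plaintiff offers 202.47719664 and keeps 500 − 202.47719664 = 297.52280336.
Round 1 (the defendant proposes): the plaintiff can get 297.52280336 next round, worth 0.67 × 297.52280336 = 199.3402782512 now; the defendant offers that and keeps 300.6597217488.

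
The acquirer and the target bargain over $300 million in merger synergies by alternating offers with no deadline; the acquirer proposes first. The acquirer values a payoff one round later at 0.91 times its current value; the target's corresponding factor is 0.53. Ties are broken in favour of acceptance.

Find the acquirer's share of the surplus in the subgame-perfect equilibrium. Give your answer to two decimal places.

272.36

In a stationary SPE each proposer offers the other exactly their discounted continuation value.
If the acquirer keeps x when proposing and the target keeps y when proposing, then x = 300 − 0.53y and y = 300 − 0.91x.
Solving: x = 300(1 − 0.53) / (1 − 0.91·0.53) = 141 / 0.5177 ≈ 272.3585.
The target gets 300 − 272.3585 ≈ 27.6415.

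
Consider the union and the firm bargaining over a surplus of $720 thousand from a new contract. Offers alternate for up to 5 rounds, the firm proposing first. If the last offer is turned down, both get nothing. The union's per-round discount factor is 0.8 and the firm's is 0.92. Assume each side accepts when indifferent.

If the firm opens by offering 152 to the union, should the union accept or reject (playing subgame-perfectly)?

Work out the union's continuation value if the offer is rejected.
Round 5 (the firm proposes): rejection yields 0 for the union; the firm offers 0 and keeps 720.
Round 4 (the union proposes): the firm can get 720 next round, worth 0.92 × 720 = 662.4 now. The union offers 662.4 and keeps 720 − 662.4 = 57.6.
Round 3 (the firm proposes): the union can get 57.6 next round, worth 0.8 × 57.6 = 46.08 now. The firm offers 46.08 and keeps 720 − 46.08 = 673.92.
Round 2 (the union proposes): the firm can get 673.92 next round, worth 0.92 × 673.92 = 620.0064 now. The union offers 620.0064 and keeps 720 − 620.0064 = 99.9936.
So by rejecting in round 1, the union gets 99.9936 next round, worth 0.8 × 99.9936 = 79.99488 now.
Offer 152 ≥ 79.99488, so the union accepts.

Accept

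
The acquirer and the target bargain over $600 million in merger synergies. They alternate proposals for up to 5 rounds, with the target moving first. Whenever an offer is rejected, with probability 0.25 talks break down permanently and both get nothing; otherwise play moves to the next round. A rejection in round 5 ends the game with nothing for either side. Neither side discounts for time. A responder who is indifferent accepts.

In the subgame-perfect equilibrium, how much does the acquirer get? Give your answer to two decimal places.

Round 5 (the target proposes): rejection yields 0 for the acquirer; the target offers 0 and keeps 600.
Round 4 (the acquirer proposes): rejecting gives the target an expected 0.75 × 600 = 450; the acquirer offers that and keeps 150.
Round 3 (the target proposes): rejecting gives the acquirer an expected 0.75 × 150 = 112.5, so the target offers 112.5, keeping 487.5.
Round 2 (the acquirer proposes): rejecting gives the target an expected 0.75 × 487.5 = 365.625, so the acquirer offers 365.625, keeping 234.375.
Round 1 (the target proposes): rejecting gives the acquirer an expected 0.75 × 234.375 = 175.78125. The target offers 175.78125 and keeps 600 − 175.78125 = 424.21875.

175.78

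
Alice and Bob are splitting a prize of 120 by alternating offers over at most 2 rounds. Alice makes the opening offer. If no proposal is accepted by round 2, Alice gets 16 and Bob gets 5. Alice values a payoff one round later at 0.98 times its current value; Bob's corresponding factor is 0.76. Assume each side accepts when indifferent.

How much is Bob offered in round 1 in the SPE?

Round 2 (Bob proposes): Alice gets 16 if talks fail, so Bob offers 16 and keeps 104.
Round 1 (Alice proposes): Bob can get 104 next round, worth 0.76 × 104 = 79.04 now; Alice offers that and keeps 40.96.

79.04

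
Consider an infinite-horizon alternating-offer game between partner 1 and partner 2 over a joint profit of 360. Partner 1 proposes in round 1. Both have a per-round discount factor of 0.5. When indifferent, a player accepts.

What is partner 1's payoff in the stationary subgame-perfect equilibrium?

Let x be partner 1's share when partner 1 proposes and y be partner 2's share when partner 2 proposes.
Partner 2 accepts iff offered ≥ 0.5·y, so x = 360 − 0.5y. Symmetrically y = 360 − 0.5x.
Substituting: x = 360 − 0.5(360 − 0.5x), giving x(1 − 0.5·0.5) = 360(1 − 0.5).
So x = 360 × 0.5 / 0.75 = 240, and partner 2 receives 360 − x = 120.

240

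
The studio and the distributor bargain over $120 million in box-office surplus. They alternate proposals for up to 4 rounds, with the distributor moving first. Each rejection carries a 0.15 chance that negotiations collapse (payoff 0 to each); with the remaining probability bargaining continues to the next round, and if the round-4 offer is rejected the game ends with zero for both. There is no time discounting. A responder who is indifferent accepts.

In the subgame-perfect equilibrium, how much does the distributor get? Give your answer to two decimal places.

Round 4 (the studio proposes): rejection yields 0 for the distributor; the studio offers 0 and keeps 120.
Round 3 (the distributor proposes): rejecting gives the studio an expected 0.85 × 120 = 102. The distributor offers 102 and keeps 120 − 102 = 18.
Round 2 (the studio proposes): rejecting gives the distributor an expected 0.85 × 18 = 15.3; the studio offers that and keeps 104.7.
Round 1 (the distributor proposes): rejecting gives the studio an expected 0.85 × 104.7 = 88.995; the distributor offers that and keeps 31.005.

31.01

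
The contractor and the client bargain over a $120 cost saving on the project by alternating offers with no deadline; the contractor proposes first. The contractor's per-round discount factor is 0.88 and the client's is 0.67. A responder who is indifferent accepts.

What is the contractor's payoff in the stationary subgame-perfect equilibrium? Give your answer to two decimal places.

96.49

In a stationary SPE each proposer offers the other exactly their discounted continuation value.
If the contractor keeps x when proposing and the client keeps y when proposing, then x = 120 − 0.67y and y = 120 − 0.88x.
Solving: x = 120(1 − 0.67) / (1 − 0.88·0.67) = 39.6 / 0.4104 ≈ 96.4912.
The client gets 120 − 96.4912 ≈ 23.5088.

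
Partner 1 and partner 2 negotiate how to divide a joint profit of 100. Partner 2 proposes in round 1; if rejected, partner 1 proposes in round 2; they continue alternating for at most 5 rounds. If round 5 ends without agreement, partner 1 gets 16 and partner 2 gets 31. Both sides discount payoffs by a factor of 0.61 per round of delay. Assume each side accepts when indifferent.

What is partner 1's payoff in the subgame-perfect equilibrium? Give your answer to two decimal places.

34.86

Round 5 (partner 2 proposes): partner 1 gets 16 if talks fail, so partner 2 offers 16 and keeps 84.
Round 4 (partner 1 proposes): partner 2 can get 84 next round, worth 0.61 × 84 = 51.24 now; partner 1 offers that and keeps 48.76.
Round 3 (partner 2 proposes): partner 1 can get 48.76 next round, worth 0.61 × 48.76 = 29.7436 now. Partner 2 offers 29.7436 and keeps 100 − 29.7436 = 70.2564.
Round 2 (partner 1 proposes): partner 2 can get 70.2564 next round, worth 0.61 × 70.2564 = 42.856404 now. Partner 1 offers 42.856404 and keeps 100 − 42.856404 = 57.143596.
Round 1 (partner 2 proposes): partner 1 can get 57.143596 next round, worth 0.61 × 57.143596 = 34.85759356 now. Partner 2 offers 34.85759356 and keeps 100 − 34.85759356 = 65.14240644.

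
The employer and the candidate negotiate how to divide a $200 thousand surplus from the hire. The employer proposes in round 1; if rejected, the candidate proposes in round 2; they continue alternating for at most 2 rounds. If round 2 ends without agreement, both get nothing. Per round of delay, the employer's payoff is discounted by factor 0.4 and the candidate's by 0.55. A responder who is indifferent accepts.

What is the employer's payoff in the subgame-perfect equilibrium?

90

Round 2 (the candidate proposes): rejection yields 0 for the employer; the candidate offers 0 and keeps 200.
Round 1 (the employer proposes): the candidate can get 200 next round, worth 0.55 × 200 = 110 now; the employer offers that and keeps 90.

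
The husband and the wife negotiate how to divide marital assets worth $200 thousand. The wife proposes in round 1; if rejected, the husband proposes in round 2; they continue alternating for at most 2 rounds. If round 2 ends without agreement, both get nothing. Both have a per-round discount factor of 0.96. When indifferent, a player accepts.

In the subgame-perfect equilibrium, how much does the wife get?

Round 2 (the husband proposes): the wife will accept anything ≥ 0, so the husband offers 0 and keeps 200.
Round 1 (the wife proposes): the husband can get 200 next round, worth 0.96 × 200 = 192 now. The wife offers 192 and keeps 200 − 192 = 8.

8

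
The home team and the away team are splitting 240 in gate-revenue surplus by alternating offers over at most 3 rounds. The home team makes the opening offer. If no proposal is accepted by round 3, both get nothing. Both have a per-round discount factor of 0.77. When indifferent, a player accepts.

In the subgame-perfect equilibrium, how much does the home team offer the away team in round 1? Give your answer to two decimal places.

42.50

Round 3 (the home team proposes): rejection yields 0 for the away team; the home team offers 0 and keeps 240.
Round 2 (the away team proposes): the home team can get 240 next round, worth 0.77 × 240 = 184.8 now; the away team offers that and keeps 55.2.
Round 1 (the home team proposes): the away team can get 55.2 next round, worth 0.77 × 55.2 = 42.504 now; the home team offers that and keeps 197.496.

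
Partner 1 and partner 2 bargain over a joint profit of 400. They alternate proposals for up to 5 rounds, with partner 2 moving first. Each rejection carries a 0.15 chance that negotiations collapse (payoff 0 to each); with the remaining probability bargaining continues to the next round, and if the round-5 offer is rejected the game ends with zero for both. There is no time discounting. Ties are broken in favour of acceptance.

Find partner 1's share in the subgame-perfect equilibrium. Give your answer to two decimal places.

Round 5 (partner 2 proposes): partner 1 will accept anything ≥ 0, so partner 2 offers 0 and keeps 400.
Round 4 (partner 1 proposes): rejecting gives partner 2 an expected 0.85 × 400 = 340. Partner 1 offers 340 and keeps 400 − 340 = 60.
Round 3 (partner 2 proposes): rejecting gives partner 1 an expected 0.85 × 60 = 51; partner 2 offers that and keeps 349.
Round 2 (partner 1 proposes): rejecting gives partner 2 an expected 0.85 × 349 = 296.65, so partner 1 offers 296.65, keeping 103.35.
Round 1 (partner 2 proposes): rejecting gives partner 1 an expected 0.85 × 103.35 = 87.8475, so partner 2 offers 87.8475, keeping 312.1525.

87.85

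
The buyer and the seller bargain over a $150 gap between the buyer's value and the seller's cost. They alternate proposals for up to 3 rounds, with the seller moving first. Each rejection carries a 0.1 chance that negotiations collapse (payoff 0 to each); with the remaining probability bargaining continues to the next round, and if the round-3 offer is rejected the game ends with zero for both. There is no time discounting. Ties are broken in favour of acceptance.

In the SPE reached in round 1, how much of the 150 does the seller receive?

By backward induction:
Round 3 (the seller proposes): the buyer will accept anything ≥ 0, so the seller offers 0 and keeps 150.
Round 2 (the buyer proposes): rejecting gives the seller an expected 0.9 × 150 = 135, so the buyer offers 135, keeping 15.
Round 1 (the seller proposes): rejecting gives the buyer an expected 0.9 × 15 = 13.5, so the seller offers 13.5, keeping 136.5.

136.5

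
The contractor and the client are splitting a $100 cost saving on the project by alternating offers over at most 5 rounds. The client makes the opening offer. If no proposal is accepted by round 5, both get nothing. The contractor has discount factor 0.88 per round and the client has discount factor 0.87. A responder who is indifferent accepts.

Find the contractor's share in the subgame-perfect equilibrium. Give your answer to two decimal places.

20.20

Work backward from the last round.
Round 5 (the client proposes): rejection yields 0 for the contractor; the client offers 0 and keeps 100.
Round 4 (the contractor proposes): the client can get 100 next round, worth 0.87 × 100 = 87 now; the contractor offers that and keeps 13.
Round 3 (the client proposes): the contractor can get 13 next round, worth 0.88 × 13 = 11.44 now; the client offers that and keeps 88.56.
Round 2 (the contractor proposes): the client can get 88.56 next round, worth 0.87 × 88.56 = 77.0472 now, so the contractor offers 77.0472, keeping 22.9528.
Round 1 (the client proposes): the contractor can get 22.9528 next round, worth 0.88 × 22.9528 = 20.198464 now. The client offers 20.198464 and keeps 100 − 20.198464 = 79.801536.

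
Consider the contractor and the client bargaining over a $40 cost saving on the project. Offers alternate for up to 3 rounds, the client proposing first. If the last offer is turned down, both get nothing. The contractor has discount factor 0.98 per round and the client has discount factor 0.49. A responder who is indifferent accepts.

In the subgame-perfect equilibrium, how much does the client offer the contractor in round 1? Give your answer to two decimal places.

Work backward from the last round.
Round 3 (the client proposes): rejection yields 0 for the contractor; the client offers 0 and keeps 40.
Round 2 (the contractor proposes): the client can get 40 next round, worth 0.49 × 40 = 19.6 now; the contractor offers that and keeps 20.4.
Round 1 (the client proposes): the contractor can get 20.4 next round, worth 0.98 × 20.4 = 19.992 now, so the client offers 19.992, keeping 20.008.

19.99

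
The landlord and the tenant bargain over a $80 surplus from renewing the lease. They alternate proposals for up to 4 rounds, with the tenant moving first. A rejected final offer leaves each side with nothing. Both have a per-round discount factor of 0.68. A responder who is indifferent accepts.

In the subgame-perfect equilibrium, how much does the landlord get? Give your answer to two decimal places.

Work backward from the last round.
Round 4 (the landlord proposes): rejection yields 0 for the tenant; the landlord offers 0 and keeps 80.
Round 3 (the tenant proposes): the landlord can get 80 next round, worth 0.68 × 80 = 54.4 now; the tenant offers that and keeps 25.6.
Round 2 (the landlord proposes): the tenant can get 25.6 next round, worth 0.68 × 25.6 = 17.408 now. The landlord offers 17.408 and keeps 80 − 17.408 = 62.592.
Round 1 (the tenant proposes): the landlord can get 62.592 next round, worth 0.68 × 62.592 = 42.56256 now; the tenant offers that and keeps 37.43744.

42.56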